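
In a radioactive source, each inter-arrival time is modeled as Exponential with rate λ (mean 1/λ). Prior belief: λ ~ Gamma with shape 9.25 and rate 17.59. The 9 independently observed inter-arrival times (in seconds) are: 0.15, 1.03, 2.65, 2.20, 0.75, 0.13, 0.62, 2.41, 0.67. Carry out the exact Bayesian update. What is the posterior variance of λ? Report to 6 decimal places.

With a Gamma(shape α, rate β) prior on the exponential rate λ, the posterior after n observations with total T = Σxᵢ is Gamma(α+n, β+T).
Sum of observations T = 10.61 seconds; n = 9.
Posterior: Gamma(9.25+9, 17.59+10.61) = Gamma(18.25, 28.20).
Var = α/β² = 0.022949.

0.022949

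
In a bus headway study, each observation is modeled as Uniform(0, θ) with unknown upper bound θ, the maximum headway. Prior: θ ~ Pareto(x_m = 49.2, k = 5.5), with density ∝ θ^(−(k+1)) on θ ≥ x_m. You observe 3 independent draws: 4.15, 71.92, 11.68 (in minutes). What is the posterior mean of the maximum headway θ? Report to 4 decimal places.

81.5093

A Pareto(scale x_m, shape k) prior on the upper bound θ of Uniform(0, θ) is conjugate: posterior is Pareto(max(x_m, max xᵢ), k + n).
Sample maximum = 71.92; prior scale x_m = 49.2 → posterior scale = max = 71.92.
Posterior shape = 5.5 + 3 = 8.5.
E[θ|data] = k·x_m/(k−1) = 8.5·71.92/7.5 = 81.5093.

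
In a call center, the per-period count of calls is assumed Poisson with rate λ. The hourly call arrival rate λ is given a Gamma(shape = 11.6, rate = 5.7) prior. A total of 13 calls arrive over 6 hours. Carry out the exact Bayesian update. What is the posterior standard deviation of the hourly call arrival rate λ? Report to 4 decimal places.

With a Gamma(shape α, rate β) prior, the Poisson likelihood is conjugate: the posterior is Gamma(α + ΣXᵢ, β + n).
Posterior: Gamma(α+S, β+n) = Gamma(11.6+13, 5.7+6) = Gamma(24.6, 11.7).
SD = √α/β = √24.6/11.7 = 0.4239.

0.4239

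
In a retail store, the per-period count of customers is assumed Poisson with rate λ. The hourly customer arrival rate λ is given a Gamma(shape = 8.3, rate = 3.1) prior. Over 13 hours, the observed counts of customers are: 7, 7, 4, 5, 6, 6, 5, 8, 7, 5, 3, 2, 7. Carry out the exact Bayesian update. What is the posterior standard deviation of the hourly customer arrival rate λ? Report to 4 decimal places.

0.5566

With a Gamma(shape α, rate β) prior, the Poisson likelihood is conjugate: the posterior is Gamma(α + ΣXᵢ, β + n).
Sum of counts S = 72 over n = 13 hours.
Posterior: Gamma(α+S, β+n) = Gamma(8.3+72, 3.1+13) = Gamma(80.3, 16.1).
SD = √α/β = √80.3/16.1 = 0.5566.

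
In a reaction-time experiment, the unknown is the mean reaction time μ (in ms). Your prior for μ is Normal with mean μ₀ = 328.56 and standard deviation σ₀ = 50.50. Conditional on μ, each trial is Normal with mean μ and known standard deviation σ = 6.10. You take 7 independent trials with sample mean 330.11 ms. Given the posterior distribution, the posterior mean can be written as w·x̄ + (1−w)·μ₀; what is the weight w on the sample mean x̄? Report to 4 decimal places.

0.9979

For Normal data with known variance σ², a Normal(μ₀, σ₀²) prior on μ is conjugate. Posterior precision = 1/σ₀² + n/σ²; posterior mean is the precision-weighted average of μ₀ and x̄.
σ₀² = 50.50² = 2550.25, σ² = 6.10² = 37.21. Prior precision 1/σ₀² = 1/2550.25; data precision n/σ² = 7/37.21.
w = (n/σ²)/(1/σ₀² + n/σ²) = n·σ₀²/(σ² + n·σ₀²) = 7·2550.25/(37.21 + 7·2550.25) = 17851.75/17888.96 = 0.9979.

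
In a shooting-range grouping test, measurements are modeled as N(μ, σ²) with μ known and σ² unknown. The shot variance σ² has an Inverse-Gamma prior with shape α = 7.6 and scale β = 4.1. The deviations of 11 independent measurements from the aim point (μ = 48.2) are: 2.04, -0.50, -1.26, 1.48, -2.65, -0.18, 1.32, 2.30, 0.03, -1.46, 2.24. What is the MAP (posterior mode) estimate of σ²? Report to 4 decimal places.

With known mean μ and an Inverse-Gamma(α, β) prior on σ², the Normal likelihood is conjugate: posterior is Inv-Gamma(α + n/2, β + Σ(xᵢ−μ)²/2).
Σ(xᵢ−μ)² = (2.04)² + (-0.50)² + (-1.26)² + (1.48)² + (-2.65)² + (-0.18)² + (1.32)² + (2.30)² + (0.03)² + (-1.46)² + (2.24)² = 29.4270.
Posterior: Inv-Gamma(7.6 + 11/2, 4.1 + 29.4270/2) = Inv-Gamma(13.10, 18.81350).
Mode = β/(α+1) = 18.81350/14.10 = 1.3343.

1.3343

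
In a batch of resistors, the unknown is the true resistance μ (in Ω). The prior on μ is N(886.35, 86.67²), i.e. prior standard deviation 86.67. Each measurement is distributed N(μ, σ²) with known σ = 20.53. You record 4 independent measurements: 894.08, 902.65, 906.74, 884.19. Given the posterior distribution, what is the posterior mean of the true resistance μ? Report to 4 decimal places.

For Normal data with known variance σ², a Normal(μ₀, σ₀²) prior on μ is conjugate. Posterior precision = 1/σ₀² + n/σ²; posterior mean is the precision-weighted average of μ₀ and x̄.
Σxᵢ = 894.08 + 902.65 + 906.74 + 884.19 = 3587.66, so n·x̄ = 3587.66.
σ₀² = 86.67² = 7511.6889, σ² = 20.53² = 421.4809; σ² + n·σ₀² = 421.4809 + 4·7511.6889 = 30468.2365.
Posterior mean = (μ₀/σ₀² + n·x̄/σ²)/(1/σ₀² + n/σ²) = (σ²·μ₀ + σ₀²·n·x̄)/(σ² + n·σ₀²) = (421.4809·886.35 + 7511.6889·3587.66)/30468.2365 = 27322965.394689/30468.2365 = 896.7688.

896.7688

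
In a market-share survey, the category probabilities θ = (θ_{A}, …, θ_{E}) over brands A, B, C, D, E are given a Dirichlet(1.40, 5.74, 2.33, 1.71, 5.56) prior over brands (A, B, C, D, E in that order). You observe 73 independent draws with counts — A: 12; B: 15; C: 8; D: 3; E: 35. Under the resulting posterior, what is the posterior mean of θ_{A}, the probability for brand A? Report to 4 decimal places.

The Dirichlet prior is conjugate to the Multinomial likelihood: each posterior αⱼ = prior αⱼ + observed count nⱼ.
Posterior concentration: (13.40, 20.74, 10.33, 4.71, 40.56), total = 89.74.
E[θ_{A}|data] = α_{A}/Σα = 13.40/89.74 = 0.1493.

0.1493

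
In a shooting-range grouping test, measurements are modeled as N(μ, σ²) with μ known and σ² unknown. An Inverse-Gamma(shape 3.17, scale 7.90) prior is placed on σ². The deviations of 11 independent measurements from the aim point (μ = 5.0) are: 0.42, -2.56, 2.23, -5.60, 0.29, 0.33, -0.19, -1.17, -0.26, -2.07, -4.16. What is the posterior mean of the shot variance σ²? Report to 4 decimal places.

With known mean μ and an Inverse-Gamma(α, β) prior on σ², the Normal likelihood is conjugate: posterior is Inv-Gamma(α + n/2, β + Σ(xᵢ−μ)²/2).
Σ(xᵢ−μ)² = (0.42)² + (-2.56)² + (2.23)² + (-5.60)² + (0.29)² + (0.33)² + (-0.19)² + (-1.17)² + (-0.26)² + (-2.07)² + (-4.16)² = 66.3190.
Posterior: Inv-Gamma(3.17 + 11/2, 7.90 + 66.3190/2) = Inv-Gamma(8.67, 41.05950).
E[σ²|data] = β/(α−1) = 41.05950/7.67 = 5.3533.

5.3533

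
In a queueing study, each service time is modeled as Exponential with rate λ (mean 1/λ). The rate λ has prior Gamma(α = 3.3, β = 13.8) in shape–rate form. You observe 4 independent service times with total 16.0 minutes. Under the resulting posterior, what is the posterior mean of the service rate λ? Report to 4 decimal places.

0.2450

With a Gamma(shape α, rate β) prior on the exponential rate λ, the posterior after n observations with total T = Σxᵢ is Gamma(α+n, β+T).
Posterior: Gamma(3.3+4, 13.8+16.0) = Gamma(7.3, 29.8).
Posterior mean of λ = α/β = 7.3/29.8 = 0.2450.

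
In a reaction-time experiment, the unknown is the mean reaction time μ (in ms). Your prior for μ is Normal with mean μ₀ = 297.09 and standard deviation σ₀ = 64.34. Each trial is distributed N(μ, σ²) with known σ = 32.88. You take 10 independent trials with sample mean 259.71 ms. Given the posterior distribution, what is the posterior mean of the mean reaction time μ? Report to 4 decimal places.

For Normal data with known variance σ², a Normal(μ₀, σ₀²) prior on μ is conjugate. Posterior precision = 1/σ₀² + n/σ²; posterior mean is the precision-weighted average of μ₀ and x̄.
n·x̄ = 10·259.71 = 2597.1.
σ₀² = 64.34² = 4139.6356, σ² = 32.88² = 1081.0944; σ² + n·σ₀² = 1081.0944 + 10·4139.6356 = 42477.4504.
Posterior mean = (μ₀/σ₀² + n·x̄/σ²)/(1/σ₀² + n/σ²) = (σ²·μ₀ + σ₀²·n·x̄)/(σ² + n·σ₀²) = (1081.0944·297.09 + 4139.6356·2597.1)/42477.4504 = 11072229.952056/42477.4504 = 260.6614.

260.6614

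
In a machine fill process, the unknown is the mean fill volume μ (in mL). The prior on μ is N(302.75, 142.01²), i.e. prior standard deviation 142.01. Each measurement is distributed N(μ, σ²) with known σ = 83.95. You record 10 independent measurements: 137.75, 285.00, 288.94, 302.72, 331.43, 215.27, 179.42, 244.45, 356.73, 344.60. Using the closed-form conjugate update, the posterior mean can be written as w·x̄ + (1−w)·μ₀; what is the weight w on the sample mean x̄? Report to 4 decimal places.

For Normal data with known variance σ², a Normal(μ₀, σ₀²) prior on μ is conjugate. Posterior precision = 1/σ₀² + n/σ²; posterior mean is the precision-weighted average of μ₀ and x̄.
σ₀² = 142.01² = 20166.8401, σ² = 83.95² = 7047.6025. Prior precision 1/σ₀² = 1/20166.8401; data precision n/σ² = 10/7047.6025.
w = (n/σ²)/(1/σ₀² + n/σ²) = n·σ₀²/(σ² + n·σ₀²) = 10·20166.8401/(7047.6025 + 10·20166.8401) = 201668.401/208716.0035 = 0.9662.

0.9662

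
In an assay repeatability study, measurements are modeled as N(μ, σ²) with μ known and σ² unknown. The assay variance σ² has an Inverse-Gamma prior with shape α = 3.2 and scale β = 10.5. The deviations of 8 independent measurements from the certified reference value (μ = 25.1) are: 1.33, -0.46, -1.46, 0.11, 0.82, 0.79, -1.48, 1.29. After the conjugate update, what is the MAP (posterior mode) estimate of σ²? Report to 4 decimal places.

With known mean μ and an Inverse-Gamma(α, β) prior on σ², the Normal likelihood is conjugate: posterior is Inv-Gamma(α + n/2, β + Σ(xᵢ−μ)²/2).
Σ(xᵢ−μ)² = (1.33)² + (-0.46)² + (-1.46)² + (0.11)² + (0.82)² + (0.79)² + (-1.48)² + (1.29)² = 9.2752.
Posterior: Inv-Gamma(3.2 + 8/2, 10.5 + 9.2752/2) = Inv-Gamma(7.20, 15.13760).
Mode = β/(α+1) = 15.13760/8.20 = 1.8460.

1.8460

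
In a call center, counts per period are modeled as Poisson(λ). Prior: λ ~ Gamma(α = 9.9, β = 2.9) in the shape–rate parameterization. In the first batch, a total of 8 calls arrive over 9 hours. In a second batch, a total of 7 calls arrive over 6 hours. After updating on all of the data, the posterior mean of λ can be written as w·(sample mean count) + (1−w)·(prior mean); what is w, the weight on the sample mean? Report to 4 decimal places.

With a Gamma(shape α, rate β) prior, the Poisson likelihood is conjugate: the posterior is Gamma(α + ΣXᵢ, β + n).
Total number of hours: n = 9 + 6 = 15.
Posterior mean = (α₀+S)/(β₀+n) = [n/(β₀+n)]·(S/n) + [β₀/(β₀+n)]·(α₀/β₀), so only n and β₀ enter the weight.
Weight on data w = n/(β₀+n) = 15/(2.9+15) = 15/17.9 = 0.8380.

0.8380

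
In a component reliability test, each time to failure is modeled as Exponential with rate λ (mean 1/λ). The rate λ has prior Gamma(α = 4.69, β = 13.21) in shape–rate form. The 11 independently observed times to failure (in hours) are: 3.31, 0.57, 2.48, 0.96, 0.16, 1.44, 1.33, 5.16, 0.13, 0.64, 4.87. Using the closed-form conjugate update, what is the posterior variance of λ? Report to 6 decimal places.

With a Gamma(shape α, rate β) prior on the exponential rate λ, the posterior after n observations with total T = Σxᵢ is Gamma(α+n, β+T).
Sum of observations T = 21.05 hours; n = 11.
Posterior: Gamma(4.69+11, 13.21+21.05) = Gamma(15.69, 34.26).
Var = α/β² = 0.013367.

0.013367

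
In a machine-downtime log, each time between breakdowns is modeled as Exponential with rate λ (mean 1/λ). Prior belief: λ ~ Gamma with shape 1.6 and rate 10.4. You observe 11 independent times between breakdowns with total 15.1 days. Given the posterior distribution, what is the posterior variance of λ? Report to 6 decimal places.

With a Gamma(shape α, rate β) prior on the exponential rate λ, the posterior after n observations with total T = Σxᵢ is Gamma(α+n, β+T).
Posterior: Gamma(1.6+11, 10.4+15.1) = Gamma(12.6, 25.5).
Var = α/β² = 0.019377.

0.019377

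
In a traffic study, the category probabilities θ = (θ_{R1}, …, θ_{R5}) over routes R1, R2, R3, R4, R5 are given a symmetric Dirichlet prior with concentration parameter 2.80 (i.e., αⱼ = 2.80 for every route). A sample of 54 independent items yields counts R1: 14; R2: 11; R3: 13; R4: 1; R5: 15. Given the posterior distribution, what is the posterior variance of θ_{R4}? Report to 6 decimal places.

0.000765

The Dirichlet prior is conjugate to the Multinomial likelihood: each posterior αⱼ = prior αⱼ + observed count nⱼ.
Posterior concentration: (16.80, 13.80, 15.80, 3.80, 17.80), total = 68.00.
Var[θ_j] = α_j(Σα−α_j)/((Σα)²(Σα+1)) = 3.80·64.20/(68.00²·69.00) = 0.000765.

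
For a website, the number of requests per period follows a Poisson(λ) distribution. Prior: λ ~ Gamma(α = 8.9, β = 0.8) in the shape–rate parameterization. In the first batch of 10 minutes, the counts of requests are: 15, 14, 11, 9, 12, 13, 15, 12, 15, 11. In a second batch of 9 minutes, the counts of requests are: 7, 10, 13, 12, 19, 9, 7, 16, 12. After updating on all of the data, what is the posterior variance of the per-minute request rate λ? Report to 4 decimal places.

With a Gamma(shape α, rate β) prior, the Poisson likelihood is conjugate: the posterior is Gamma(α + ΣXᵢ, β + n).
Batch 1: sum of counts S = 127 over n = 10 minutes.
After batch 1: Gamma(α+S, β+n) = Gamma(8.9+127, 0.8+10) = Gamma(135.9, 10.8).
Batch 2: sum of counts S = 105 over n = 9 minutes.
After batch 2: Gamma(α+S, β+n) = Gamma(135.9+105, 10.8+9) = Gamma(240.9, 19.8).
Var = α/β² = 240.9/19.8² = 0.6145.

0.6145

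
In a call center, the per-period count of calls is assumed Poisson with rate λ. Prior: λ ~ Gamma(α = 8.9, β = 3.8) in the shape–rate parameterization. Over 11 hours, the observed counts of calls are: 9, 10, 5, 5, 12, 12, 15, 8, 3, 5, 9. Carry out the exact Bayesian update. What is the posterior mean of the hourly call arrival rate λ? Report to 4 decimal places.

With a Gamma(shape α, rate β) prior, the Poisson likelihood is conjugate: the posterior is Gamma(α + ΣXᵢ, β + n).
Sum of counts S = 93 over n = 11 hours.
Posterior: Gamma(α+S, β+n) = Gamma(8.9+93, 3.8+11) = Gamma(101.9, 14.8).
Posterior mean = α/β = 101.9/14.8 = 6.8851.

6.8851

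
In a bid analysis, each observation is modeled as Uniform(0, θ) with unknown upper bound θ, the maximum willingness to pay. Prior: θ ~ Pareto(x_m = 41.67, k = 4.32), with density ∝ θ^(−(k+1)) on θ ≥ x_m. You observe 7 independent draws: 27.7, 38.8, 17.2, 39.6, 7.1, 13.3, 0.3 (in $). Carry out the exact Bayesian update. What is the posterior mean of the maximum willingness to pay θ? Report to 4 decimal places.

A Pareto(scale x_m, shape k) prior on the upper bound θ of Uniform(0, θ) is conjugate: posterior is Pareto(max(x_m, max xᵢ), k + n).
Sample maximum = 39.6; prior scale x_m = 41.67 → posterior scale = max = 41.67.
Posterior shape = 4.32 + 7 = 11.32.
E[θ|data] = k·x_m/(k−1) = 11.32·41.67/10.32 = 45.7078.

45.7078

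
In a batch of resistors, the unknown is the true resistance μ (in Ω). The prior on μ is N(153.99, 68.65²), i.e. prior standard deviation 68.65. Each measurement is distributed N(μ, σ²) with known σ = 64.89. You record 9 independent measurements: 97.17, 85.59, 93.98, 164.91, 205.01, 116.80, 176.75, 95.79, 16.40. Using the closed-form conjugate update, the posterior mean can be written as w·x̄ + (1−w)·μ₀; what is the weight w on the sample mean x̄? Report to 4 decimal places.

For Normal data with known variance σ², a Normal(μ₀, σ₀²) prior on μ is conjugate. Posterior precision = 1/σ₀² + n/σ²; posterior mean is the precision-weighted average of μ₀ and x̄.
σ₀² = 68.65² = 4712.8225, σ² = 64.89² = 4210.7121. Prior precision 1/σ₀² = 1/4712.8225; data precision n/σ² = 9/4210.7121.
w = (n/σ²)/(1/σ₀² + n/σ²) = n·σ₀²/(σ² + n·σ₀²) = 9·4712.8225/(4210.7121 + 9·4712.8225) = 42415.4025/46626.1146 = 0.9097.

0.9097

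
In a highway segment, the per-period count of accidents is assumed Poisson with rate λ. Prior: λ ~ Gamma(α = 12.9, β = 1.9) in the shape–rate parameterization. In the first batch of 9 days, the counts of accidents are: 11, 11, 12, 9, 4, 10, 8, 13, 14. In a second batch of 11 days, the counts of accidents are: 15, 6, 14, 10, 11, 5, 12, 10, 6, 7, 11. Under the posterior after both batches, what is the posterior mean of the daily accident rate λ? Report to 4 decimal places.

With a Gamma(shape α, rate β) prior, the Poisson likelihood is conjugate: the posterior is Gamma(α + ΣXᵢ, β + n).
Batch 1: sum of counts S = 92 over n = 9 days.
After batch 1: Gamma(α+S, β+n) = Gamma(12.9+92, 1.9+9) = Gamma(104.9, 10.9).
Batch 2: sum of counts S = 107 over n = 11 days.
After batch 2: Gamma(α+S, β+n) = Gamma(104.9+107, 10.9+11) = Gamma(211.9, 21.9).
Posterior mean = α/β = 211.9/21.9 = 9.6758.

9.6758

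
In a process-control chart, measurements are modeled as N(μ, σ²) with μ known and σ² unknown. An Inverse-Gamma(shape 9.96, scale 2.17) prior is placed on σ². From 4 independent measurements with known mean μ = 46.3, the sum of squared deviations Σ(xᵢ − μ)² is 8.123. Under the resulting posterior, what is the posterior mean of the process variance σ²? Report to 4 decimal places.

With known mean μ and an Inverse-Gamma(α, β) prior on σ², the Normal likelihood is conjugate: posterior is Inv-Gamma(α + n/2, β + Σ(xᵢ−μ)²/2).
Posterior: Inv-Gamma(9.96 + 4/2, 2.17 + 8.123/2) = Inv-Gamma(11.96, 6.2315).
E[σ²|data] = β/(α−1) = 6.2315/10.96 = 0.5686.

0.5686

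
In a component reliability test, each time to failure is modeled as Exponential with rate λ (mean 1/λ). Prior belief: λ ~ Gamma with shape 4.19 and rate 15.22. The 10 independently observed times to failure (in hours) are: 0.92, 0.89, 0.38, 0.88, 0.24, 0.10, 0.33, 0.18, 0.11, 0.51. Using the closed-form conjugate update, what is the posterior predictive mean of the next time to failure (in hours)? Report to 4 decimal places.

1.4981

With a Gamma(shape α, rate β) prior on the exponential rate λ, the posterior after n observations with total T = Σxᵢ is Gamma(α+n, β+T).
Sum of observations T = 4.54 hours; n = 10.
Posterior: Gamma(4.19+10, 15.22+4.54) = Gamma(14.19, 19.76).
The predictive distribution for the next observation is Lomax; its mean is β/(α−1) = 19.76/13.19 = 1.4981.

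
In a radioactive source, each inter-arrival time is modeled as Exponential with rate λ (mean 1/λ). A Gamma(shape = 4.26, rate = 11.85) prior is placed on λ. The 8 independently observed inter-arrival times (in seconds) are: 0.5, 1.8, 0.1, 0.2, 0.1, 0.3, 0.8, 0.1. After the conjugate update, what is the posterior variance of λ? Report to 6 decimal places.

0.049423

With a Gamma(shape α, rate β) prior on the exponential rate λ, the posterior after n observations with total T = Σxᵢ is Gamma(α+n, β+T).
Sum of observations T = 3.9 seconds; n = 8.
Posterior: Gamma(4.26+8, 11.85+3.9) = Gamma(12.26, 15.75).
Var = α/β² = 0.049423.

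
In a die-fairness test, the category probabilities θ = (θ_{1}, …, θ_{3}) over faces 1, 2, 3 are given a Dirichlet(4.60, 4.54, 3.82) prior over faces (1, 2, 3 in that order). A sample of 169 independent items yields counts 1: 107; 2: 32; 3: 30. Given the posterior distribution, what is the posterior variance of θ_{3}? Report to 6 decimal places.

0.000827

The Dirichlet prior is conjugate to the Multinomial likelihood: each posterior αⱼ = prior αⱼ + observed count nⱼ.
Posterior concentration: (111.60, 36.54, 33.82), total = 181.96.
Var[θ_j] = α_j(Σα−α_j)/((Σα)²(Σα+1)) = 33.82·148.14/(181.96²·182.96) = 0.000827.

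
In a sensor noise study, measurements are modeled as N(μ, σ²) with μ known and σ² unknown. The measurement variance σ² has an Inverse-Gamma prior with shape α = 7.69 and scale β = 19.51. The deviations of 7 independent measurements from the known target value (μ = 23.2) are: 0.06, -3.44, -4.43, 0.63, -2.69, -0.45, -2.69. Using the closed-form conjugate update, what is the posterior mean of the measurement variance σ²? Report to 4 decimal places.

4.1979

With known mean μ and an Inverse-Gamma(α, β) prior on σ², the Normal likelihood is conjugate: posterior is Inv-Gamma(α + n/2, β + Σ(xᵢ−μ)²/2).
Σ(xᵢ−μ)² = (0.06)² + (-3.44)² + (-4.43)² + (0.63)² + (-2.69)² + (-0.45)² + (-2.69)² = 46.5337.
Posterior: Inv-Gamma(7.69 + 7/2, 19.51 + 46.5337/2) = Inv-Gamma(11.19, 42.77685).
E[σ²|data] = β/(α−1) = 42.77685/10.19 = 4.1979.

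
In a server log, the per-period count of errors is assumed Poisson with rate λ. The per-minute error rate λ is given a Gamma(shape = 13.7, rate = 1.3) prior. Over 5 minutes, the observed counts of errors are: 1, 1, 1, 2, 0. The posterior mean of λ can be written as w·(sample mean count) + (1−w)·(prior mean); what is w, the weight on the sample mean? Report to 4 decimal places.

0.7937

With a Gamma(shape α, rate β) prior, the Poisson likelihood is conjugate: the posterior is Gamma(α + ΣXᵢ, β + n).
Posterior mean = (α₀+S)/(β₀+n) = [n/(β₀+n)]·(S/n) + [β₀/(β₀+n)]·(α₀/β₀), so only n and β₀ enter the weight.
Weight on data w = n/(β₀+n) = 5/(1.3+5) = 5/6.3 = 0.7937.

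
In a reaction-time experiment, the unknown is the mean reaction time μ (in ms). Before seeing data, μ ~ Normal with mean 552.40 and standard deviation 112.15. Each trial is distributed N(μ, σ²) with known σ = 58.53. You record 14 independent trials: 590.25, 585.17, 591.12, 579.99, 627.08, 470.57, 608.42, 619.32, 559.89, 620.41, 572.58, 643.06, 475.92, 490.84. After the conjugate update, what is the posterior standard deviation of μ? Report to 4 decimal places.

15.4928

For Normal data with known variance σ², a Normal(μ₀, σ₀²) prior on μ is conjugate. Posterior precision = 1/σ₀² + n/σ²; posterior mean is the precision-weighted average of μ₀ and x̄.
σ₀² = 112.15² = 12577.6225, σ² = 58.53² = 3425.7609; σ² + n·σ₀² = 3425.7609 + 14·12577.6225 = 179512.4759.
Posterior precision = 1/σ₀² + n/σ² = 1/12577.6225 + 14/3425.7609 = (σ² + n·σ₀²)/(σ₀²σ²) = 179512.4759/(12577.6225·3425.7609); posterior variance σₙ² = σ₀²σ²/(σ² + n·σ₀²) = 12577.6225·3425.7609/179512.4759 = 240.027481.
Posterior SD = √σₙ² = √(12577.6225·3425.7609/179512.4759) = 15.4928.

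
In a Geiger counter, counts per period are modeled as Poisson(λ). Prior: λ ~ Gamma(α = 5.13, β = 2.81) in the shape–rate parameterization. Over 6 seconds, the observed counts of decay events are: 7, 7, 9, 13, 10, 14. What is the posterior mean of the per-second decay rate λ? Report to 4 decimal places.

7.3927

With a Gamma(shape α, rate β) prior, the Poisson likelihood is conjugate: the posterior is Gamma(α + ΣXᵢ, β + n).
Sum of counts S = 60 over n = 6 seconds.
Posterior: Gamma(α+S, β+n) = Gamma(5.13+60, 2.81+6) = Gamma(65.13, 8.81).
Posterior mean = α/β = 65.13/8.81 = 7.3927.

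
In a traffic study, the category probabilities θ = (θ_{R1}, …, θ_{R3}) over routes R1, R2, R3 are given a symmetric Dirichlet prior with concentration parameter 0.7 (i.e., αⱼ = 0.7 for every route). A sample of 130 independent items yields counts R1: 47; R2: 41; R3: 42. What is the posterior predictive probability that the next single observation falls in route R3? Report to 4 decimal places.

0.3232

The Dirichlet prior is conjugate to the Multinomial likelihood: each posterior αⱼ = prior αⱼ + observed count nⱼ.
Posterior concentration: (47.7, 41.7, 42.7), total = 132.1.
P(next = R3 | data) = α_{R3}/Σα = 0.3232.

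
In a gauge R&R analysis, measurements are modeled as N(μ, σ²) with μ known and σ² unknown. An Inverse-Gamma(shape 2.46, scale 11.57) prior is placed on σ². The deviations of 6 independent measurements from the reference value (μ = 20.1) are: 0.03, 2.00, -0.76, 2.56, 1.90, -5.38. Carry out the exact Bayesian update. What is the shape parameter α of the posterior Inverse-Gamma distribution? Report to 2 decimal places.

With known mean μ and an Inverse-Gamma(α, β) prior on σ², the Normal likelihood is conjugate: posterior is Inv-Gamma(α + n/2, β + Σ(xᵢ−μ)²/2).
Σ(xᵢ−μ)² = (0.03)² + (2.00)² + (-0.76)² + (2.56)² + (1.90)² + (-5.38)² = 43.6865.
Posterior: Inv-Gamma(2.46 + 6/2, 11.57 + 43.6865/2) = Inv-Gamma(5.46, 33.41325).
Posterior α = 5.46.

5.46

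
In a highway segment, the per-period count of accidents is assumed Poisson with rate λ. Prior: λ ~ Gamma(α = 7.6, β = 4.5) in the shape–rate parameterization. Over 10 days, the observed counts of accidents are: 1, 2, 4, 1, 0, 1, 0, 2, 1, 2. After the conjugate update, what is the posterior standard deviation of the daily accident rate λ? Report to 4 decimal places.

0.3205

With a Gamma(shape α, rate β) prior, the Poisson likelihood is conjugate: the posterior is Gamma(α + ΣXᵢ, β + n).
Sum of counts S = 14 over n = 10 days.
Posterior: Gamma(α+S, β+n) = Gamma(7.6+14, 4.5+10) = Gamma(21.6, 14.5).
SD = √α/β = √21.6/14.5 = 0.3205.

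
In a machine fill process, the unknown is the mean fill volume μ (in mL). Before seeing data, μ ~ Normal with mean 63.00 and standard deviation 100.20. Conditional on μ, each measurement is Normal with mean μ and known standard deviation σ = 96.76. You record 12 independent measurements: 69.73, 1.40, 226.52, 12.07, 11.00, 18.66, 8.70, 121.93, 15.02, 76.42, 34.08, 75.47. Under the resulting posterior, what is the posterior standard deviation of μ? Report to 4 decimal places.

26.9063

For Normal data with known variance σ², a Normal(μ₀, σ₀²) prior on μ is conjugate. Posterior precision = 1/σ₀² + n/σ²; posterior mean is the precision-weighted average of μ₀ and x̄.
σ₀² = 100.20² = 10040.04, σ² = 96.76² = 9362.4976; σ² + n·σ₀² = 9362.4976 + 12·10040.04 = 129842.9776.
Posterior precision = 1/σ₀² + n/σ² = 1/10040.04 + 12/9362.4976 = (σ² + n·σ₀²)/(σ₀²σ²) = 129842.9776/(10040.04·9362.4976); posterior variance σₙ² = σ₀²σ²/(σ² + n·σ₀²) = 10040.04·9362.4976/129842.9776 = 723.950206.
Posterior SD = √σₙ² = √(10040.04·9362.4976/129842.9776) = 26.9063.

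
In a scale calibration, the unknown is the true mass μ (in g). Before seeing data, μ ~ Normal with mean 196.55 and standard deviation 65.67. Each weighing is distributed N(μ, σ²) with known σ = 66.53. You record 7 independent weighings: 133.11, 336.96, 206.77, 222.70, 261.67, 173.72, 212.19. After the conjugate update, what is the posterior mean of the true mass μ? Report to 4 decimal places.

217.8884

For Normal data with known variance σ², a Normal(μ₀, σ₀²) prior on μ is conjugate. Posterior precision = 1/σ₀² + n/σ²; posterior mean is the precision-weighted average of μ₀ and x̄.
Σxᵢ = 133.11 + 336.96 + 206.77 + 222.70 + 261.67 + 173.72 + 212.19 = 1547.12, so n·x̄ = 1547.12.
σ₀² = 65.67² = 4312.5489, σ² = 66.53² = 4426.2409; σ² + n·σ₀² = 4426.2409 + 7·4312.5489 = 34614.0832.
Posterior mean = (μ₀/σ₀² + n·x̄/σ²)/(1/σ₀² + n/σ²) = (σ²·μ₀ + σ₀²·n·x̄)/(σ² + n·σ₀²) = (4426.2409·196.55 + 4312.5489·1547.12)/34614.0832 = 7542008.303063/34614.0832 = 217.8884.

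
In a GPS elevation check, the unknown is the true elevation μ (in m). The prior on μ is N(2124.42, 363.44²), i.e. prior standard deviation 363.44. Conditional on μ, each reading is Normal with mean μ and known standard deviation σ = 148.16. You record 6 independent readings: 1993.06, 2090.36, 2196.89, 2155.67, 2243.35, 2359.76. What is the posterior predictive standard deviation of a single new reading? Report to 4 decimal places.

159.7227

For Normal data with known variance σ², a Normal(μ₀, σ₀²) prior on μ is conjugate. Posterior precision = 1/σ₀² + n/σ²; posterior mean is the precision-weighted average of μ₀ and x̄.
σ₀² = 363.44² = 132088.6336, σ² = 148.16² = 21951.3856; σ² + n·σ₀² = 21951.3856 + 6·132088.6336 = 814483.1872.
Posterior precision = 1/σ₀² + n/σ² = 1/132088.6336 + 6/21951.3856 = (σ² + n·σ₀²)/(σ₀²σ²) = 814483.1872/(132088.6336·21951.3856); posterior variance σₙ² = σ₀²σ²/(σ² + n·σ₀²) = 132088.6336·21951.3856/814483.1872 = 3559.961182.
Predictive variance for one new observation = σₙ² + σ² = 132088.6336·21951.3856/814483.1872 + 21951.3856 = σ²·(σ₀² + 814483.1872)/814483.1872 = 21951.3856·946571.8208/814483.1872 = 25511.346782; SD = √(21951.3856·946571.8208/814483.1872) = 159.7227.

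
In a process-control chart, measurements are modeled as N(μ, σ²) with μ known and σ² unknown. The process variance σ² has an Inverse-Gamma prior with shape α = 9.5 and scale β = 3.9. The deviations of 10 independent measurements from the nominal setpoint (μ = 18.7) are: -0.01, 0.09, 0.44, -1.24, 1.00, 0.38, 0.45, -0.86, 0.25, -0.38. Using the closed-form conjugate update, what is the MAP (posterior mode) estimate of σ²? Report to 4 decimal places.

With known mean μ and an Inverse-Gamma(α, β) prior on σ², the Normal likelihood is conjugate: posterior is Inv-Gamma(α + n/2, β + Σ(xᵢ−μ)²/2).
Σ(xᵢ−μ)² = (-0.01)² + (0.09)² + (0.44)² + (-1.24)² + (1.00)² + (0.38)² + (0.45)² + (-0.86)² + (0.25)² + (-0.38)² = 4.0328.
Posterior: Inv-Gamma(9.5 + 10/2, 3.9 + 4.0328/2) = Inv-Gamma(14.50, 5.91640).
Mode = β/(α+1) = 5.91640/15.50 = 0.3817.

0.3817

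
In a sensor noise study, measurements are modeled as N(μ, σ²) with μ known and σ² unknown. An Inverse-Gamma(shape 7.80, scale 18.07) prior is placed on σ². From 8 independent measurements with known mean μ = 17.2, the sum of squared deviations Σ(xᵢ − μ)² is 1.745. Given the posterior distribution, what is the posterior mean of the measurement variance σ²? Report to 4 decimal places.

With known mean μ and an Inverse-Gamma(α, β) prior on σ², the Normal likelihood is conjugate: posterior is Inv-Gamma(α + n/2, β + Σ(xᵢ−μ)²/2).
Posterior: Inv-Gamma(7.80 + 8/2, 18.07 + 1.745/2) = Inv-Gamma(11.80, 18.9425).
E[σ²|data] = β/(α−1) = 18.9425/10.80 = 1.7539.

1.7539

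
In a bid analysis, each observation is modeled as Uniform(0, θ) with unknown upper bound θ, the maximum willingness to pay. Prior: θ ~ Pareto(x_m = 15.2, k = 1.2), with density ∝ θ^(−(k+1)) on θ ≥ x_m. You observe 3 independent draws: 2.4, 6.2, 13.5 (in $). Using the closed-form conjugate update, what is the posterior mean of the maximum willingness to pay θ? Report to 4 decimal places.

A Pareto(scale x_m, shape k) prior on the upper bound θ of Uniform(0, θ) is conjugate: posterior is Pareto(max(x_m, max xᵢ), k + n).
Sample maximum = 13.5; prior scale x_m = 15.2 → posterior scale = max = 15.2.
Posterior shape = 1.2 + 3 = 4.2.
E[θ|data] = k·x_m/(k−1) = 4.2·15.2/3.2 = 19.9500.

19.9500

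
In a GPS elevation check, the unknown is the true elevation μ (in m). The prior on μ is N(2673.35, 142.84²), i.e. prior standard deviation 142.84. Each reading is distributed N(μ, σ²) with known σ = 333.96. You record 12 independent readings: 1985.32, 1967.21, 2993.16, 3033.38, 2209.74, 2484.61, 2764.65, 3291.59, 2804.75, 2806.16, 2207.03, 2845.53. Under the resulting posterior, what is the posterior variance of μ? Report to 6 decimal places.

For Normal data with known variance σ², a Normal(μ₀, σ₀²) prior on μ is conjugate. Posterior precision = 1/σ₀² + n/σ²; posterior mean is the precision-weighted average of μ₀ and x̄.
σ₀² = 142.84² = 20403.2656, σ² = 333.96² = 111529.2816; σ² + n·σ₀² = 111529.2816 + 12·20403.2656 = 356368.4688.
Posterior precision = 1/σ₀² + n/σ² = 1/20403.2656 + 12/111529.2816 = (σ² + n·σ₀²)/(σ₀²σ²) = 356368.4688/(20403.2656·111529.2816); posterior variance σₙ² = σ₀²σ²/(σ² + n·σ₀²) = 20403.2656·111529.2816/356368.4688 = 6385.417774.

6385.417774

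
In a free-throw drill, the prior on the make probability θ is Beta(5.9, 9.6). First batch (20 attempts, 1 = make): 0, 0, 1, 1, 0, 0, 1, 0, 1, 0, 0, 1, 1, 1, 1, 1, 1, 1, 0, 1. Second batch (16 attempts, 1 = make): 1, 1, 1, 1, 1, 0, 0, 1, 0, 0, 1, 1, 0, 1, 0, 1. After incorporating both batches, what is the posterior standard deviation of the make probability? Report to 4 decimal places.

0.0688

The Beta prior is conjugate to a Binomial/Bernoulli likelihood; the update adds successes to α and failures to β.
After batch 1: Beta(5.9+12, 9.6+8) = Beta(17.9, 17.6).
After batch 2: Beta(17.9+10, 17.6+6) = Beta(27.9, 23.6).
Var = αβ/((α+β)²(α+β+1)) = 27.9·23.6/(51.5²·52.5) = 0.00472871; SD = √0.00472871 = 0.0688.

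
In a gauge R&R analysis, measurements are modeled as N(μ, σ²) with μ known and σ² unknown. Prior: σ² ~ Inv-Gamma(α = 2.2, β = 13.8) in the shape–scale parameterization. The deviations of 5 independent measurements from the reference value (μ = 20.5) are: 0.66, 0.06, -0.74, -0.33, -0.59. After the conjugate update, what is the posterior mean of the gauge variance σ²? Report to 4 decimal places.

3.9248

With known mean μ and an Inverse-Gamma(α, β) prior on σ², the Normal likelihood is conjugate: posterior is Inv-Gamma(α + n/2, β + Σ(xᵢ−μ)²/2).
Σ(xᵢ−μ)² = (0.66)² + (0.06)² + (-0.74)² + (-0.33)² + (-0.59)² = 1.4438.
Posterior: Inv-Gamma(2.2 + 5/2, 13.8 + 1.4438/2) = Inv-Gamma(4.70, 14.52190).
E[σ²|data] = β/(α−1) = 14.52190/3.70 = 3.9248.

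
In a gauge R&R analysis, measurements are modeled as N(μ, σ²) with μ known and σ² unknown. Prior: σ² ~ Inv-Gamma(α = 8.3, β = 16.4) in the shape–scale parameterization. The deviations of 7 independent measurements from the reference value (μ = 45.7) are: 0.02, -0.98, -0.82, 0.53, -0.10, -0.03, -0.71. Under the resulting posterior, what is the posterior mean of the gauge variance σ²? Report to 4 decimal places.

With known mean μ and an Inverse-Gamma(α, β) prior on σ², the Normal likelihood is conjugate: posterior is Inv-Gamma(α + n/2, β + Σ(xᵢ−μ)²/2).
Σ(xᵢ−μ)² = (0.02)² + (-0.98)² + (-0.82)² + (0.53)² + (-0.10)² + (-0.03)² + (-0.71)² = 2.4291.
Posterior: Inv-Gamma(8.3 + 7/2, 16.4 + 2.4291/2) = Inv-Gamma(11.80, 17.61455).
E[σ²|data] = β/(α−1) = 17.61455/10.80 = 1.6310.

1.6310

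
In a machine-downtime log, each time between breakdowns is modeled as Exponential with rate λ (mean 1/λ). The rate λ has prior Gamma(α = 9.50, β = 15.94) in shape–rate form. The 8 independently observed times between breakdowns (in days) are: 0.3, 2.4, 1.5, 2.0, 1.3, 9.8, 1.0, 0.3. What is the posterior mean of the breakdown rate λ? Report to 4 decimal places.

With a Gamma(shape α, rate β) prior on the exponential rate λ, the posterior after n observations with total T = Σxᵢ is Gamma(α+n, β+T).
Sum of observations T = 18.6 days; n = 8.
Posterior: Gamma(9.50+8, 15.94+18.6) = Gamma(17.50, 34.54).
Posterior mean of λ = α/β = 17.50/34.54 = 0.5067.

0.5067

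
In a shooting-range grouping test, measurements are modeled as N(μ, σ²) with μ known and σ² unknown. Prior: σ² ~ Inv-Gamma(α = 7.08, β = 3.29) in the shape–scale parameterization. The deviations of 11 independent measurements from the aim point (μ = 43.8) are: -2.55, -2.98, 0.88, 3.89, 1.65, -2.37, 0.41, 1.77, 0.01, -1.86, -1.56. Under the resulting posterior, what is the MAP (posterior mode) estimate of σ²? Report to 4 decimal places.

2.0399

With known mean μ and an Inverse-Gamma(α, β) prior on σ², the Normal likelihood is conjugate: posterior is Inv-Gamma(α + n/2, β + Σ(xᵢ−μ)²/2).
Σ(xᵢ−μ)² = (-2.55)² + (-2.98)² + (0.88)² + (3.89)² + (1.65)² + (-2.37)² + (0.41)² + (1.77)² + (0.01)² + (-1.86)² + (-1.56)² = 48.8231.
Posterior: Inv-Gamma(7.08 + 11/2, 3.29 + 48.8231/2) = Inv-Gamma(12.58, 27.70155).
Mode = β/(α+1) = 27.70155/13.58 = 2.0399.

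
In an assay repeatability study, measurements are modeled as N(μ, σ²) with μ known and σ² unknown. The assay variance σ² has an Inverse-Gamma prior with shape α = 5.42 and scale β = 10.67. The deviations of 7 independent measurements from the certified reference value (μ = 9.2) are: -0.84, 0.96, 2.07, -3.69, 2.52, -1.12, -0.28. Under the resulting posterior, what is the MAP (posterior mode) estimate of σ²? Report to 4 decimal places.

2.4471

With known mean μ and an Inverse-Gamma(α, β) prior on σ², the Normal likelihood is conjugate: posterior is Inv-Gamma(α + n/2, β + Σ(xᵢ−μ)²/2).
Σ(xᵢ−μ)² = (-0.84)² + (0.96)² + (2.07)² + (-3.69)² + (2.52)² + (-1.12)² + (-0.28)² = 27.2114.
Posterior: Inv-Gamma(5.42 + 7/2, 10.67 + 27.2114/2) = Inv-Gamma(8.92, 24.27570).
Mode = β/(α+1) = 24.27570/9.92 = 2.4471.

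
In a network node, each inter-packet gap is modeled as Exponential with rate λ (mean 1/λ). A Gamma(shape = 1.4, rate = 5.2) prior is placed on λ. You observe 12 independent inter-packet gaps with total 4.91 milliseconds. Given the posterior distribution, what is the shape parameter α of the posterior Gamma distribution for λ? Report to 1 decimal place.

13.4

With a Gamma(shape α, rate β) prior on the exponential rate λ, the posterior after n observations with total T = Σxᵢ is Gamma(α+n, β+T).
Posterior: Gamma(1.4+12, 5.2+4.91) = Gamma(13.4, 10.11).
Posterior α = 13.4.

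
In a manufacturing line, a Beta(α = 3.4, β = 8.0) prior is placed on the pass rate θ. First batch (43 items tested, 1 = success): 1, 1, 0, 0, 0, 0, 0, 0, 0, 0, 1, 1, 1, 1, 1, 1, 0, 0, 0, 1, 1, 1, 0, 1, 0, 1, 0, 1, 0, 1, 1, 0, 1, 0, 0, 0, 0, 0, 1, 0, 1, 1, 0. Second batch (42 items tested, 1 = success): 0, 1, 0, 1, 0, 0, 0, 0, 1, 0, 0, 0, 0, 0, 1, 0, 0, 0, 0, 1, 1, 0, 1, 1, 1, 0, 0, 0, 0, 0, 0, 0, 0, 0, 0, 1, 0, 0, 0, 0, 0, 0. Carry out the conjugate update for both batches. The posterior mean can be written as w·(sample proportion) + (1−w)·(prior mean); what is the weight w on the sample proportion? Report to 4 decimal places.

0.8817

The Beta prior is conjugate to a Binomial/Bernoulli likelihood; the update adds successes to α and failures to β.
Total number of items tested: n = 43 + 42 = 85.
Posterior mean = (α₀+k)/(α₀+β₀+n) = [n/(α₀+β₀+n)]·(k/n) + [(α₀+β₀)/(α₀+β₀+n)]·α₀/(α₀+β₀), so only n and the prior enter the weight.
The weight on the data is w = n/(α₀+β₀+n) = 85/(3.4+8.0+85) = 85/96.4 = 0.8817.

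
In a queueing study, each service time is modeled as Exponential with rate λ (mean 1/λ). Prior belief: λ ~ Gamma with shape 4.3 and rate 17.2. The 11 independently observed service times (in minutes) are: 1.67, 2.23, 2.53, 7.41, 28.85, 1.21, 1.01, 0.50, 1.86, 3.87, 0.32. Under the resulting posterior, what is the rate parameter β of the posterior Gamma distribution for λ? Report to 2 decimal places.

68.66

With a Gamma(shape α, rate β) prior on the exponential rate λ, the posterior after n observations with total T = Σxᵢ is Gamma(α+n, β+T).
Sum of observations T = 51.46 minutes; n = 11.
Posterior: Gamma(4.3+11, 17.2+51.46) = Gamma(15.3, 68.66).
Posterior β = 68.66.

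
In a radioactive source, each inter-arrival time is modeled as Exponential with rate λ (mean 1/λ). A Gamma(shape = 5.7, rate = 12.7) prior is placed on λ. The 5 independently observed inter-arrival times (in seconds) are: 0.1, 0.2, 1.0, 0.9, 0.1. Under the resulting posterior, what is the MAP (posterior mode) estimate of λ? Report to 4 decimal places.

0.6467

With a Gamma(shape α, rate β) prior on the exponential rate λ, the posterior after n observations with total T = Σxᵢ is Gamma(α+n, β+T).
Sum of observations T = 2.3 seconds; n = 5.
Posterior: Gamma(5.7+5, 12.7+2.3) = Gamma(10.7, 15.0).
Mode = (α−1)/β = 0.6467.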